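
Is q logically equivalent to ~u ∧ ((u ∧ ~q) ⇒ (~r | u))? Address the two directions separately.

Both directions fail.

[⇒] This fails. Under q = T, u = T, r = F, the left side is true but the right side is false.

[⇐] This fails. Under q = F, u = F, r = F, the left side is false but the right side is true.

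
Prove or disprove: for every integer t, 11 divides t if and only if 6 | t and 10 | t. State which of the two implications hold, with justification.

Neither direction holds.

(→) This fails: take t = 11. Certainly 11 ∣ 11, but 6 ∤ 11.

(←) This fails: take t = 30. Both 6 ∣ 30 and 10 ∣ 30, yet 30 is not a multiple of 11 (since 30 = 2·11 + 8), so 11 ∤ 30.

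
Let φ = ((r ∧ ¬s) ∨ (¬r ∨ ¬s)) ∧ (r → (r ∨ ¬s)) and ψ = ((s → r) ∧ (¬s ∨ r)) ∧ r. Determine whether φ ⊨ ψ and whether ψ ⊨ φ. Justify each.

(→) This fails. Under r = F, s = F, the left side is true but the right side is false.

(←) This fails. Under r = T, s = T, the left side is false but the right side is true.

Neither implication holds.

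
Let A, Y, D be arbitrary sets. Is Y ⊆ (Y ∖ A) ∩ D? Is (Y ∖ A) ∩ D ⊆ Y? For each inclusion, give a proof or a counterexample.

Only the reverse inclusion holds.

Forward inclusion. This inclusion fails. Take A = ∅, Y = {1}, D = ∅; then 1 ∈ Y but 1 ∉ (Y ∖ A) ∩ D.

Reverse inclusion. Let x ∈ (Y ∖ A) ∩ D. Then x ∈ Y ∩ D and x ∉ A, from which x ∈ Y.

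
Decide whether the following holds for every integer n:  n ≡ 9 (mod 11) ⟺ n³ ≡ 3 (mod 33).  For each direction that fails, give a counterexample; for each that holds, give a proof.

(⇒) This fails: take n = 20. Then 20 ≡ 9 (mod 11), but 20³ = 8000 ≡ 14 (mod 33), not 3.

(⇐) Conversely, the residues r modulo 33 with r³ ≡ 3 (mod 33) are exactly {9}, and each is ≡ 9 (mod 11).

The forward direction fails; the converse holds.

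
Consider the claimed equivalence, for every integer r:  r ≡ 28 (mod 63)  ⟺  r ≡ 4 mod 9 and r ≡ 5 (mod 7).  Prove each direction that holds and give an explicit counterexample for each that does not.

Both directions fail.

(⟹) This fails: r = 28 gives 28 ≡ 28 (mod 63) but 28 ≡ 1 (mod 9), so the conjunction on the right does not hold.

(⟸) This fails: r = 40 satisfies both congruences on the right (40 ≡ 4 mod 9 and 40 ≡ 5 mod 7) yet 40 ≡ 40 (mod 63), not 28.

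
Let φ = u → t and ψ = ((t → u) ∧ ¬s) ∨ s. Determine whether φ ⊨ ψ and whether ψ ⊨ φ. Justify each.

Both directions fail.

(⟹) This fails. Under t = T, u = F, s = F, the left side is true but the right side is false.

(⟸) This fails. Under t = F, u = T, s = F, the left side is false but the right side is true.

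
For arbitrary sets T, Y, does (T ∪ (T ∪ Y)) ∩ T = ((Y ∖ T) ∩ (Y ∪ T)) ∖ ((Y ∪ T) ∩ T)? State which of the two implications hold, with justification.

(⊆) This inclusion fails. Take T = {1}, Y = ∅; then 1 ∈ (T ∪ (T ∪ Y)) ∩ T but 1 ∉ ((Y ∖ T) ∩ (Y ∪ T)) ∖ ((Y ∪ T) ∩ T).

(⊇) This inclusion fails. Take T = ∅, Y = {1}; then 1 ∈ ((Y ∖ T) ∩ (Y ∪ T)) ∖ ((Y ∪ T) ∩ T) but 1 ∉ (T ∪ (T ∪ Y)) ∩ T.

Neither inclusion holds.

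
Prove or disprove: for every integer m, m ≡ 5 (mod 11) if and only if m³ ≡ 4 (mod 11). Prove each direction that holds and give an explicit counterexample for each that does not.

Both implications hold.

[⇒] Suppose m ≡ 5 (mod 11). Write m = 11j + 5. Then (11j + 5)³ = 1331j³ + 1815j² + 825j + 125 = 11(121j³ + 165j² + 75j + 11) + 4, so m³ ≡ 4 (mod 11).

[⇐] For the converse, argue contrapositively. If m ≢ 5 (mod 11), then m is congruent to one of 0, 1, 2, 3, 4, 6, 7, 8, 9, 10 modulo 11, and these give m³ ≡ 0, 1, 8, 5, 9, 7, 2, 6, 3, 10 respectively — never 4.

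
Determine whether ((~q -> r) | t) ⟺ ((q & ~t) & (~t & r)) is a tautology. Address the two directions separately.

(→) This fails. Under t = T, q = F, r = F, the left side is true but the right side is false.

(←) Assume the antecedent. If t is true, the antecedent cannot hold. If t is false, the antecedent forces (t = F, q = T, r = T), and (~q -> r) | t holds there. Either way (~q -> r) | t holds.

Only the converse holds.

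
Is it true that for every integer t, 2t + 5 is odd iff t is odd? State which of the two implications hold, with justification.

(→) This fails: take t = 6. Then 2t + 5 = 17, which is odd, yet t = 6 is even, not odd.

(←) Suppose t is odd. Since 2 is even, 2t is even for every t, so 2t + 5 has the same parity as 5, which is odd. Hence 2t + 5 is odd.

Only the converse holds.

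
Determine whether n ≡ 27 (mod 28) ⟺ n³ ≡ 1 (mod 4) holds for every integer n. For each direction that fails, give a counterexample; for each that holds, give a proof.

(⇒) fails and (⇐) fails.

(⟹) This fails: take n = 27. Then 27 ≡ 27 (mod 28), but 27³ = 19683 ≡ 3 (mod 4), not 1.

(⟸) This fails: take n = 1. Then 1³ = 1 ≡ 1 (mod 4), yet 1 ≡ 1 (mod 28), not 27.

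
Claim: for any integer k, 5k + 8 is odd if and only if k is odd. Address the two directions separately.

Forward direction. Suppose 5k + 8 is odd. Since 5 is odd, 5k and k have the same parity, so 5k + 8 ≡ k + 8 (mod 2). As 8 is even, 5k + 8 is odd exactly when k is odd. Thus k is odd.

Converse. Suppose k is odd; write k = 2j + 1. Then 5k + 8 = 5·(2j + 1) + 8 = 2·5j + 13, which is odd.

Both directions hold; the statement is true.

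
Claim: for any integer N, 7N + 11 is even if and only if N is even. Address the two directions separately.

(⇒) fails and (⇐) fails.

(⟹) This fails: N = 3 gives 7N + 11 = 32, which is even, but 3 is odd, not even.

(⟸) This also fails: N = 2 is even, but 7N + 11 = 25 is odd, not even.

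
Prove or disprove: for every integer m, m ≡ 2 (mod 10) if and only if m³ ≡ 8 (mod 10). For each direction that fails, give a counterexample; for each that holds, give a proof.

[⇒] Suppose m ≡ 2 (mod 10). Write m = 10j + 2. Then (10j + 2)³ = 1000j³ + 600j² + 120j + 8 = 10(100j³ + 60j² + 12j) + 8, so m³ ≡ 8 (mod 10).

[⇐] Conversely, suppose m³ ≡ 8 (mod 10). The only residue r in {0, …, 9} with r³ ≡ 8 (mod 10) is r = 2, so m ≡ 2 (mod 10).

Both implications hold.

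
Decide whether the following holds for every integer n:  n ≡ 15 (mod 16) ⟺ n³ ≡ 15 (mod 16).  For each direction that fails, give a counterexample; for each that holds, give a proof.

Both implications hold.

(→) Suppose n ≡ 15 (mod 16). Write n = 16j + 15. Then (16j + 15)³ = 4096j³ + 11520j² + 10800j + 3375 = 16(256j³ + 720j² + 675j + 210) + 15, so n³ ≡ 15 (mod 16).

(←) Conversely, suppose n³ ≡ 15 (mod 16). The only residue r in {0, …, 15} with r³ ≡ 15 (mod 16) is r = 15, so n ≡ 15 (mod 16).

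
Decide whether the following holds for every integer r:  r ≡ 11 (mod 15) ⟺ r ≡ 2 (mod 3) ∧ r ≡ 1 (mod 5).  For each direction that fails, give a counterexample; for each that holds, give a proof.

Both directions hold; the statement is true.

Forward direction. Suppose r ≡ 11 (mod 15); write r = 15j + 11. Since 3 ∣ 15, reducing mod 3 gives r ≡ 11 ≡ 2 (mod 3); since 5 ∣ 15, reducing mod 5 gives r ≡ 11 ≡ 1 (mod 5).

Converse. If r ≡ 2 (mod 3) and r ≡ 1 (mod 5), then by the Chinese remainder theorem r ≡ 11 (mod 15). This is exactly r ≡ 11 (mod 15).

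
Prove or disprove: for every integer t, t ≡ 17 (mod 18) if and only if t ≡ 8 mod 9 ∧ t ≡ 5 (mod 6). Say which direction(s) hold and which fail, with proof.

Both directions hold; the statement is true.

(→) Suppose t ≡ 17 (mod 18); write t = 18j + 17. Since 9 ∣ 18, reducing mod 9 gives t ≡ 17 ≡ 8 (mod 9); since 6 ∣ 18, reducing mod 6 gives t ≡ 17 ≡ 5 (mod 6).

(←) Conversely, if t ≡ 8 (mod 9) and t ≡ 5 (mod 6), then by the Chinese remainder theorem t ≡ 17 (mod 18). This is exactly t ≡ 17 (mod 18).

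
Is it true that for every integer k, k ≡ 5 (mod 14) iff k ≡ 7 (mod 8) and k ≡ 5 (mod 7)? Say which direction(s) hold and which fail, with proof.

Only the reverse direction holds.

(⇐) If k ≡ 7 (mod 8) and k ≡ 5 (mod 7), then by the Chinese remainder theorem k ≡ 47 (mod 56). Since 47 ≡ 5 (mod 14) and 14 ∣ 56, we get k ≡ 5 (mod 14).

(⇒) This fails: k = 33 gives 33 ≡ 5 (mod 14) but 33 ≡ 1 (mod 8), so the conjunction on the right does not hold.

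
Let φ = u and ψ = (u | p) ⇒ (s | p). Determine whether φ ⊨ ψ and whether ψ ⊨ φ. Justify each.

Neither direction holds.

[⇒] This fails. Under p = F, s = F, u = T, the left side is true but the right side is false.

[⇐] This fails. Under p = F, s = F, u = F, the left side is false but the right side is true.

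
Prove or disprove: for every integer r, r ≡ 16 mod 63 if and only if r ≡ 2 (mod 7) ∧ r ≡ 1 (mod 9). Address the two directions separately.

Forward direction. This fails: r = 16 gives 16 ≡ 16 (mod 63) but 16 ≡ 7 (mod 9), so the conjunction on the right does not hold.

Converse. This fails: r = 37 satisfies both congruences on the right (37 ≡ 2 mod 7 and 37 ≡ 1 mod 9) yet 37 ≡ 37 (mod 63), not 16.

Both directions fail.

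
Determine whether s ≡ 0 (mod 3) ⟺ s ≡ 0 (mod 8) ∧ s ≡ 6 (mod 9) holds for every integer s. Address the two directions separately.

(⇒) fails; (⇐) holds.

[⇒] This fails: s = 0 gives 0 ≡ 0 (mod 3) but 0 ≡ 0 (mod 9), so the conjunction on the right does not hold.

[⇐] Conversely, if s ≡ 0 (mod 8) and s ≡ 6 (mod 9), then by the Chinese remainder theorem s ≡ 24 (mod 72). Since 24 ≡ 0 (mod 3) and 3 ∣ 72, we get s ≡ 0 (mod 3).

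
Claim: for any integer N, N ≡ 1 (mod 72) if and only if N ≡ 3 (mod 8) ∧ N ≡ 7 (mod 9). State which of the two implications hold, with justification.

Neither direction holds.

[⇒] This fails: N = 1 gives 1 ≡ 1 (mod 72) but 1 ≡ 1 (mod 8), so the conjunction on the right does not hold.

[⇐] This fails: N = 43 satisfies both congruences on the right (43 ≡ 3 mod 8 and 43 ≡ 7 mod 9) yet 43 ≡ 43 (mod 72), not 1.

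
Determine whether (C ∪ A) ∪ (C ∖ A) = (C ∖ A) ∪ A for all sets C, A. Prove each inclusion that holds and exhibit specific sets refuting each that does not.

(⊆) Let x ∈ (C ∪ A) ∪ (C ∖ A). Then either x ∈ C and x ∉ A; or x ∈ A and x ∉ C; or x ∈ C ∩ A. In each case x ∈ (C ∖ A) ∪ A, so (C ∪ A) ∪ (C ∖ A) ⊆ (C ∖ A) ∪ A.

(⊇) Let x ∈ (C ∖ A) ∪ A. Then either x ∈ C and x ∉ A; or x ∈ A and x ∉ C; or x ∈ C ∩ A. In each case x ∈ (C ∪ A) ∪ (C ∖ A), so (C ∖ A) ∪ A ⊆ (C ∪ A) ∪ (C ∖ A).

The two sets are equal.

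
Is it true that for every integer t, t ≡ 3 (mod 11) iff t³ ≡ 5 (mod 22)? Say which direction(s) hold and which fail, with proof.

(⇒) fails; (⇐) holds.

(⇐) The residues r modulo 22 with r³ ≡ 5 (mod 22) are exactly {3}, and each is ≡ 3 (mod 11).

(⇒) This fails: take t = 14. Then 14 ≡ 3 (mod 11), but 14³ = 2744 ≡ 16 (mod 22), not 5.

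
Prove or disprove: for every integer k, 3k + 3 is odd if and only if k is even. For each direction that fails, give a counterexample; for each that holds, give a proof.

(⟸) Suppose k is even; write k = 2j. Then 3k + 3 = 3·(2j) + 3 = 2·3j + 3, which is odd.

(⟹) Suppose 3k + 3 is odd. Since 3 is odd, 3k and k have the same parity, so 3k + 3 ≡ k + 3 (mod 2). As 3 is odd, 3k + 3 is odd exactly when k is even. Thus k is even.

Both directions hold.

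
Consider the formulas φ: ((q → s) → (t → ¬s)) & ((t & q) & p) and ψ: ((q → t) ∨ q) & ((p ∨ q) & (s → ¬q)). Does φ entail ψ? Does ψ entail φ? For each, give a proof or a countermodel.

The forward direction holds; the converse fails.

Converse. This fails. Under p = T, t = F, q = F, s = F, the left side is false but the right side is true.

Forward direction. Assume the antecedent. If p is true, the antecedent forces (p = T, t = T, q = T, s = F), and the consequent holds there. If p is false, the antecedent cannot hold. Either way the consequent holds.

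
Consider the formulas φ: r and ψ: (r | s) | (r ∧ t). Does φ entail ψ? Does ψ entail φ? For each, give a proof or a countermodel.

The forward direction holds; the converse fails.

Forward direction. Assume the antecedent. If t is true, the antecedent forces (t = T, r = T, s = F) or (t = T, r = T, s = T), and (r | s) | (r ∧ t) holds there. If t is false, the antecedent forces (t = F, r = T, s = F) or (t = F, r = T, s = T), and (r | s) | (r ∧ t) holds there. Either way (r | s) | (r ∧ t) holds.

Converse. This fails. Under t = F, r = F, s = T, the left side is false but the right side is true.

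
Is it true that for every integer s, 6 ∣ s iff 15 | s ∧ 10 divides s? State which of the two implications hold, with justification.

(⟹) This fails: take s = 6. Certainly 6 ∣ 6, but 15 ∤ 6.

(⟸) Suppose 15 ∣ s and 10 ∣ s. Any common multiple of 15 and 10 is a multiple of their lcm; here lcm(15, 10) = 15·10/gcd(15, 10) = 150/5 = 30, so 30 ∣ s. Since 6 ∣ 30, it follows that 6 ∣ s.

Not equivalent: only (⇐) holds.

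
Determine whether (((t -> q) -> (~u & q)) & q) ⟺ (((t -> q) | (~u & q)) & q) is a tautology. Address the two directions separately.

Forward direction. Assume the antecedent. If t is true, the antecedent forces (t = T, u = F, q = T), and ((t -> q) | (~u & q)) & q holds there. If t is false, the antecedent forces (t = F, u = F, q = T), and ((t -> q) | (~u & q)) & q holds there. Either way ((t -> q) | (~u & q)) & q holds.

Converse. This fails. Under t = F, u = T, q = T, the left side is false but the right side is true.

Not equivalent: only (⇒) holds.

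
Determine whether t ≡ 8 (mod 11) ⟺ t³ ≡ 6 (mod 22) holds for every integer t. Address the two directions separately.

(⇒) fails; (⇐) holds.

(⇒) This fails: take t = 19. Then 19 ≡ 8 (mod 11), but 19³ = 6859 ≡ 17 (mod 22), not 6.

(⇐) Conversely, the residues r modulo 22 with r³ ≡ 6 (mod 22) are exactly {8}, and each is ≡ 8 (mod 11).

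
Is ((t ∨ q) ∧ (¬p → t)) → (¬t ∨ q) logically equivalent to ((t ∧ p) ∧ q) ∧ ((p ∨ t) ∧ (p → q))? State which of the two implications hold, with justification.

Only the reverse direction holds.

(⟹) This fails. Under q = F, t = F, p = F, the left side is true but the right side is false.

(⟸) Assume the antecedent. If q is true, the consequent reduces to true regardless of the other variables. If q is false, the antecedent cannot hold. Either way the consequent holds.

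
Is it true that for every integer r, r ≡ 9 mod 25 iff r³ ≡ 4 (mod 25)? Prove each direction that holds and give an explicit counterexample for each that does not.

Equivalent; both directions hold.

(⟹) Suppose r ≡ 9 mod 25. Write r = 25j + 9. Then (25j + 9)³ = 15625j³ + 16875j² + 6075j + 729 = 25(625j³ + 675j² + 243j + 29) + 4, so r³ ≡ 4 (mod 25).

(⟸) Conversely, suppose r³ ≡ 4 (mod 25). The only residue r in {0, …, 24} with r³ ≡ 4 (mod 25) is r = 9, so r ≡ 9 (mod 25).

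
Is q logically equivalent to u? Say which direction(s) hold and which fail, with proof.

Forward direction. This fails. Under u = F, q = T, the left side is true but the right side is false.

Converse. This fails. Under u = T, q = F, the left side is false but the right side is true.

Neither implication holds.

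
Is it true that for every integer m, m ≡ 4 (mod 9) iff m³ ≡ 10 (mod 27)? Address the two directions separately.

Forward direction. Suppose m ≡ 4 (mod 9). Working modulo 27, m ∈ {4, 13, 22}; for each such r, r³ ≡ 10 (mod 27).

Converse. The residues r modulo 27 with r³ ≡ 10 (mod 27) are exactly {4, 13, 22}, and each is ≡ 4 (mod 9).

Both directions hold.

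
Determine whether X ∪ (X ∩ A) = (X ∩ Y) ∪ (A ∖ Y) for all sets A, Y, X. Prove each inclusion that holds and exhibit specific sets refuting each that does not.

Neither inclusion holds.

(⊆) This inclusion fails. Take A = ∅, Y = ∅, X = {1}; then 1 ∈ X ∪ (X ∩ A) but 1 ∉ (X ∩ Y) ∪ (A ∖ Y).

(⊇) This inclusion fails. Take A = {1}, Y = ∅, X = ∅; then 1 ∈ (X ∩ Y) ∪ (A ∖ Y) but 1 ∉ X ∪ (X ∩ A).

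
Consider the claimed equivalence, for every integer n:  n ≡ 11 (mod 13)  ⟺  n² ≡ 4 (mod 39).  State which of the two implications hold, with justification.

(⇒) This fails: take n = 24. Then 24 ≡ 11 (mod 13), but 24² = 576 ≡ 30 (mod 39), not 4.

(⇐) This fails: take n = 2. Then 2² = 4 ≡ 4 (mod 39), yet 2 ≡ 2 (mod 13), not 11.

Neither direction holds.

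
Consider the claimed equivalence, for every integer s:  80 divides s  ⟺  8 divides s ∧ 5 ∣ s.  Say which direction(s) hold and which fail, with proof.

(→) If 80 ∣ s, write s = 80q. Since 80 = 10·8, s = 8·(10q), so 8 ∣ s; and since 80 = 16·5, s = 5·(16q), so 5 ∣ s.

(←) This fails: take s = 40. Both 8 ∣ 40 and 5 ∣ 40, yet 40 is not a multiple of 80 (since 40 = 0·80 + 40), so 80 ∤ 40.

The forward direction holds; the converse fails.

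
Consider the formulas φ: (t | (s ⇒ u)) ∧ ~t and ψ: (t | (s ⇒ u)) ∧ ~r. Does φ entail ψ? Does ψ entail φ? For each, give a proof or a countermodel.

(⇒) fails and (⇐) fails.

(⇒) This fails. Under s = F, r = T, u = F, t = F, the left side is true but the right side is false.

(⇐) This fails. Under s = F, r = F, u = F, t = T, the left side is false but the right side is true.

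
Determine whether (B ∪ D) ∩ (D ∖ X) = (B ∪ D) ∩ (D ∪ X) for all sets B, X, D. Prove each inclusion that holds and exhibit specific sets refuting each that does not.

The sets are not equal: only the forward inclusion holds.

Forward inclusion. Let x ∈ (B ∪ D) ∩ (D ∖ X). Then either x ∈ D and x ∉ B, X; or x ∈ B ∩ D and x ∉ X. In each case x ∈ (B ∪ D) ∩ (D ∪ X), so (B ∪ D) ∩ (D ∖ X) ⊆ (B ∪ D) ∩ (D ∪ X).

Reverse inclusion. This inclusion fails. Take B = {1}, X = {1}, D = ∅; then 1 ∈ (B ∪ D) ∩ (D ∪ X) but 1 ∉ (B ∪ D) ∩ (D ∖ X).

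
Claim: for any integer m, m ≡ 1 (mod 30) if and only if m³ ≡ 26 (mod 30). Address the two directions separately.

(⇒) fails and (⇐) fails.

(⟹) This fails: take m = 1. Then 1 ≡ 1 (mod 30), but 1³ = 1 ≡ 1 (mod 30), not 26.

(⟸) This fails: take m = 26. Then 26³ = 17576 ≡ 26 (mod 30), yet 26 ≡ 26 (mod 30), not 1.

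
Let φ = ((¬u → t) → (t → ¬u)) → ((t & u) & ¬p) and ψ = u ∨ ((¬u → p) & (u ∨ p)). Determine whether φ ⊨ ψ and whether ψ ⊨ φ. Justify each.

[⇐] This fails. Under u = T, t = F, p = F, the left side is false but the right side is true.

[⇒] Assume the antecedent. If u is true, u ∨ ((¬u → p) & (u ∨ p)) reduces to true regardless of the other variables. If u is false, the antecedent cannot hold. Either way u ∨ ((¬u → p) & (u ∨ p)) holds.

(⇒) holds; (⇐) fails.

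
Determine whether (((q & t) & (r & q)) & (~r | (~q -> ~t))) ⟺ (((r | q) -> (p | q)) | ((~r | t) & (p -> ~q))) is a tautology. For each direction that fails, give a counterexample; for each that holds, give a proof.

(⇒) holds; (⇐) fails.

Forward direction. Assume the antecedent. If p is true, the consequent reduces to true regardless of the other variables. If p is false, the antecedent forces (p = F, t = T, q = T, r = T), and the consequent holds there. Either way the consequent holds.

Converse. This fails. Under p = F, t = F, q = F, r = F, the left side is false but the right side is true.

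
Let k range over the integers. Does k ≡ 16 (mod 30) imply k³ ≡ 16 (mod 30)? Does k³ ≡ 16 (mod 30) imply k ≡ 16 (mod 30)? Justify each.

Equivalent; both directions hold.

(⟹) Suppose k ≡ 16 (mod 30). Write k = 30j + 16. Then (30j + 16)³ = 27000j³ + 43200j² + 23040j + 4096 = 30(900j³ + 1440j² + 768j + 136) + 16, so k³ ≡ 16 (mod 30).

(⟸) Conversely, suppose k³ ≡ 16 (mod 30). The only residue r in {0, …, 29} with r³ ≡ 16 (mod 30) is r = 16, so k ≡ 16 (mod 30).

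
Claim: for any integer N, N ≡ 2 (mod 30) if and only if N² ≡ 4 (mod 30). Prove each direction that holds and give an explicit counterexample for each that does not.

[⇒] Suppose N ≡ 2 (mod 30). Write N = 30j + 2. Then (30j + 2)² = 900j² + 120j + 4 = 30(30j² + 4j) + 4, so N² ≡ 4 (mod 30).

[⇐] This fails: take N = 8. Then 8² = 64 ≡ 4 (mod 30), yet 8 ≡ 8 (mod 30), not 2.

Only the forward direction holds.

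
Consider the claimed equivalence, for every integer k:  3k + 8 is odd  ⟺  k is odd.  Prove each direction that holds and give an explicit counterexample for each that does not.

Both implications hold.

(→) Suppose 3k + 8 is odd. Since 3 is odd, 3k and k have the same parity, so 3k + 8 ≡ k + 8 (mod 2). As 8 is even, 3k + 8 is odd exactly when k is odd. Thus k is odd.

(←) Conversely, suppose k is odd; write k = 2j + 1. Then 3k + 8 = 3·(2j + 1) + 8 = 2·3j + 11, which is odd.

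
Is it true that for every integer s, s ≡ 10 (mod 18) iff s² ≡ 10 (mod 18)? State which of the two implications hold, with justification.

(⟹) Suppose s ≡ 10 (mod 18). Write s = 18j + 10. Then (18j + 10)² = 324j² + 360j + 100 = 18(18j² + 20j + 5) + 10, so s² ≡ 10 (mod 18).

(⟸) This fails: take s = 8. Then 8² = 64 ≡ 10 (mod 18), yet 8 ≡ 8 (mod 18), not 10.

Only the forward direction holds.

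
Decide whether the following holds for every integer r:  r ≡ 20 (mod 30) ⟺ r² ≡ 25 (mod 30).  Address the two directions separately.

Neither implication holds.

(⟹) This fails: take r = 20. Then 20 ≡ 20 (mod 30), but 20² = 400 ≡ 10 (mod 30), not 25.

(⟸) This fails: take r = 5. Then 5² = 25 ≡ 25 (mod 30), yet 5 ≡ 5 (mod 30), not 20.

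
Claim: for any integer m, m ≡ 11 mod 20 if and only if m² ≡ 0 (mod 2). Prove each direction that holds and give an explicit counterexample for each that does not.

Neither direction holds.

Forward direction. This fails: take m = 11. Then 11 ≡ 11 (mod 20), but 11² = 121 ≡ 1 (mod 2), not 0.

Converse. This fails: take m = 0. Then 0² = 0 ≡ 0 (mod 2), yet 0 ≡ 0 (mod 20), not 11.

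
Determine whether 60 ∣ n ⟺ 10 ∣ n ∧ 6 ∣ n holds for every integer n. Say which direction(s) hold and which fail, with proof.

(→) If 60 ∣ n, write n = 60q. Since 60 = 6·10, n = 10·(6q), so 10 ∣ n; and since 60 = 10·6, n = 6·(10q), so 6 ∣ n.

(←) This fails: take n = 30. Both 10 ∣ 30 and 6 ∣ 30, yet 30 is not a multiple of 60 (since 30 = 0·60 + 30), so 60 ∤ 30.

Only the forward direction holds.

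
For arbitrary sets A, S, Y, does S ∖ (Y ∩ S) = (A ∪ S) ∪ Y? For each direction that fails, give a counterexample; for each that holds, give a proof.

Reverse inclusion. This inclusion fails. Take A = {1}, S = ∅, Y = ∅; then 1 ∈ (A ∪ S) ∪ Y but 1 ∉ S ∖ (Y ∩ S).

Forward inclusion. Let x ∈ S ∖ (Y ∩ S). Then either x ∈ S and x ∉ A, Y; or x ∈ A ∩ S and x ∉ Y. In each case x ∈ (A ∪ S) ∪ Y, so S ∖ (Y ∩ S) ⊆ (A ∪ S) ∪ Y.

The sets are not equal: only the forward inclusion holds.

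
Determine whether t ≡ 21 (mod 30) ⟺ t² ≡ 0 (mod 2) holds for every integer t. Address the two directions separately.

Neither implication holds.

(⟹) This fails: take t = 21. Then 21 ≡ 21 (mod 30), but 21² = 441 ≡ 1 (mod 2), not 0.

(⟸) This fails: take t = 0. Then 0² = 0 ≡ 0 (mod 2), yet 0 ≡ 0 (mod 30), not 21.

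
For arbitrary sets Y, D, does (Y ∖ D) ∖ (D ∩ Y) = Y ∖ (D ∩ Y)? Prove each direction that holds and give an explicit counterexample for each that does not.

Forward inclusion. Let x ∈ (Y ∖ D) ∖ (D ∩ Y). Then x ∈ Y and x ∉ D, from which x ∈ Y ∖ (D ∩ Y).

Reverse inclusion. Let x ∈ Y ∖ (D ∩ Y). Then x ∈ Y and x ∉ D, from which x ∈ (Y ∖ D) ∖ (D ∩ Y).

Both inclusions hold; the sets are equal.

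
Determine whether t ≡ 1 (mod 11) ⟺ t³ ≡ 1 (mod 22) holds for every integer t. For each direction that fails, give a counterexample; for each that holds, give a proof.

(⇒) fails; (⇐) holds.

[⇐] The residues r modulo 22 with r³ ≡ 1 (mod 22) are exactly {1}, and each is ≡ 1 (mod 11).

[⇒] This fails: take t = 12. Then 12 ≡ 1 (mod 11), but 12³ = 1728 ≡ 12 (mod 22), not 1.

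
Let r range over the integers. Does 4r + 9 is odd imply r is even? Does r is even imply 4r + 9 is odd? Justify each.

[⇒] This fails: take r = 7. Then 4r + 9 = 37, which is odd, yet r = 7 is odd, not even.

[⇐] Suppose r is even. Since 4 is even, 4r is even for every r, so 4r + 9 has the same parity as 9, which is odd. Hence 4r + 9 is odd.

(⇒) fails; (⇐) holds.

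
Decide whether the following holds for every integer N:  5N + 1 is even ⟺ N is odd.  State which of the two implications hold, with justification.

Both implications hold.

Forward direction. Suppose 5N + 1 is even. Since 5 is odd, 5N and N have the same parity, so 5N + 1 ≡ N + 1 (mod 2). As 1 is odd, 5N + 1 is even exactly when N is odd. Thus N is odd.

Converse. Suppose N is odd; write N = 2j + 1. Then 5N + 1 = 5·(2j + 1) + 1 = 2·5j + 6, which is even.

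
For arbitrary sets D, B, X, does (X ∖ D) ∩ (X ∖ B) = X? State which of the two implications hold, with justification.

(⊆) Let x ∈ (X ∖ D) ∩ (X ∖ B). Then x ∈ X and x ∉ D, B, from which x ∈ X.

(⊇) This inclusion fails. Take D = {1}, B = ∅, X = {1}; then 1 ∈ X but 1 ∉ (X ∖ D) ∩ (X ∖ B).

(⊆) holds; (⊇) fails.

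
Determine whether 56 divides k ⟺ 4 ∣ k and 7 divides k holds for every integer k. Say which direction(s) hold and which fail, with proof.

Only the forward implication holds.

Converse. This fails: take k = 28. Both 4 ∣ 28 and 7 ∣ 28, yet 28 is not a multiple of 56 (since 28 = 0·56 + 28), so 56 ∤ 28.

Forward direction. If 56 ∣ k, write k = 56q. Since 56 = 14·4, k = 4·(14q), so 4 ∣ k; and since 56 = 8·7, k = 7·(8q), so 7 ∣ k.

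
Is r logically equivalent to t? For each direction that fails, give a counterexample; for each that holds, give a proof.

(⇒) fails and (⇐) fails.

Forward direction. This fails. Under t = F, r = T, the left side is true but the right side is false.

Converse. This fails. Under t = T, r = F, the left side is false but the right side is true.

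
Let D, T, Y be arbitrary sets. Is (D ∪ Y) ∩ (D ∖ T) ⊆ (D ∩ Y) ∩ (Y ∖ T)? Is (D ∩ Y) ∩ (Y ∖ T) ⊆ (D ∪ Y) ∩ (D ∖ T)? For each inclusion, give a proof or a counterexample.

Only the reverse inclusion holds.

(⟸) Let x ∈ (D ∩ Y) ∩ (Y ∖ T). Then x ∈ D ∩ Y and x ∉ T, from which x ∈ (D ∪ Y) ∩ (D ∖ T).

(⟹) This inclusion fails. Take D = {1}, T = ∅, Y = ∅; then 1 ∈ (D ∪ Y) ∩ (D ∖ T) but 1 ∉ (D ∩ Y) ∩ (Y ∖ T).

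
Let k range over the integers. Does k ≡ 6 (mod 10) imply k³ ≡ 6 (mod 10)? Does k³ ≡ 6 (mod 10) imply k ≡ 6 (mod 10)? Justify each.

Forward direction. Suppose k ≡ 6 (mod 10). Write k = 10j + 6. Then (10j + 6)³ = 1000j³ + 1800j² + 1080j + 216 = 10(100j³ + 180j² + 108j + 21) + 6, so k³ ≡ 6 (mod 10).

Converse. Suppose k³ ≡ 6 (mod 10). The only residue r in {0, …, 9} with r³ ≡ 6 (mod 10) is r = 6, so k ≡ 6 (mod 10).

Both directions hold; the statement is true.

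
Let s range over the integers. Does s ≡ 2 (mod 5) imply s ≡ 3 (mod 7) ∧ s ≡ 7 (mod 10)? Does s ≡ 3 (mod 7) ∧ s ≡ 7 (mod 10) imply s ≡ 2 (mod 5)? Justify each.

(→) This fails: s = 32 gives 32 ≡ 2 (mod 5) but 32 ≡ 4 (mod 7), so the conjunction on the right does not hold.

(←) Conversely, if s ≡ 3 (mod 7) and s ≡ 7 (mod 10), then by the Chinese remainder theorem s ≡ 17 (mod 70). Since 17 ≡ 2 (mod 5) and 5 ∣ 70, we get s ≡ 2 (mod 5).

Only the converse holds.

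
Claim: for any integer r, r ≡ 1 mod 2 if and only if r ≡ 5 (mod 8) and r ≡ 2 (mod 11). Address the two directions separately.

(⇒) fails; (⇐) holds.

Forward direction. This fails: r = 1 gives 1 ≡ 1 (mod 2) but 1 ≡ 1 (mod 8), so the conjunction on the right does not hold.

Converse. If r ≡ 5 (mod 8) and r ≡ 2 (mod 11), then by the Chinese remainder theorem r ≡ 13 (mod 88). Since 13 ≡ 1 (mod 2) and 2 ∣ 88, we get r ≡ 1 (mod 2).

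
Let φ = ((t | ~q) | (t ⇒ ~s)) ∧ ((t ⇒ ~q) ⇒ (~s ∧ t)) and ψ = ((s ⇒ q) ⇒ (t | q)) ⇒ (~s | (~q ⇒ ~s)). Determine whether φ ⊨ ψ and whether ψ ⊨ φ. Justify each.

(⇒) Assume the antecedent. If q is true, the consequent reduces to true regardless of the other variables. If q is false, the antecedent forces (q = F, t = T, s = F), and the consequent holds there. Either way the consequent holds.

(⇐) This fails. Under q = F, t = F, s = F, the left side is false but the right side is true.

Not equivalent: only (⇒) holds.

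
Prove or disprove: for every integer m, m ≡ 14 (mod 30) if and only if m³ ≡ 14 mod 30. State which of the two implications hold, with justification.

Both directions hold; the statement is true.

(⇐) Suppose m³ ≡ 14 (mod 30). The only residue r in {0, …, 29} with r³ ≡ 14 (mod 30) is r = 14, so m ≡ 14 (mod 30).

(⇒) Suppose m ≡ 14 (mod 30). Write m = 30j + 14. Then (30j + 14)³ = 27000j³ + 37800j² + 17640j + 2744 = 30(900j³ + 1260j² + 588j + 91) + 14, so m³ ≡ 14 (mod 30).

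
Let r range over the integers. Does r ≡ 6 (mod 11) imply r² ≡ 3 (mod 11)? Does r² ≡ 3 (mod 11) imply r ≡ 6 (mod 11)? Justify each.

Only the forward direction holds.

(→) Suppose r ≡ 6 (mod 11). Write r = 11j + 6. Then (11j + 6)² = 121j² + 132j + 36 = 11(11j² + 12j + 3) + 3, so r² ≡ 3 (mod 11).

(←) This fails: take r = 5. Then 5² = 25 ≡ 3 (mod 11), yet 5 ≡ 5 (mod 11), not 6.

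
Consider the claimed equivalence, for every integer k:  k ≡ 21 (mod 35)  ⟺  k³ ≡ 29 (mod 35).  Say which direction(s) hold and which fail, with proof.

Both directions fail.

(⇒) This fails: take k = 21. Then 21 ≡ 21 (mod 35), but 21³ = 9261 ≡ 21 (mod 35), not 29.

(⇐) This fails: take k = 4. Then 4³ = 64 ≡ 29 (mod 35), yet 4 ≡ 4 (mod 35), not 21.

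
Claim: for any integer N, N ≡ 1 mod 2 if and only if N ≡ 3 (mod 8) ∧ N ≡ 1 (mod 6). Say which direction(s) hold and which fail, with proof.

(⟸) If N ≡ 3 (mod 8) and N ≡ 1 (mod 6), then by the Chinese remainder theorem N ≡ 19 (mod 24). Since 19 ≡ 1 (mod 2) and 2 ∣ 24, we get N ≡ 1 (mod 2).

(⟹) This fails: N = 1 gives 1 ≡ 1 (mod 2) but 1 ≡ 1 (mod 8), so the conjunction on the right does not hold.

(⇒) fails; (⇐) holds.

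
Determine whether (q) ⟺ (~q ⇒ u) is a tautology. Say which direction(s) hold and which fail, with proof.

(⟸) This fails. Under q = F, u = T, the left side is false but the right side is true.

(⟹) Assume the antecedent. If q is true, ~q ⇒ u reduces to true regardless of the other variables. If q is false, the antecedent cannot hold. Either way ~q ⇒ u holds.

Only the forward direction holds.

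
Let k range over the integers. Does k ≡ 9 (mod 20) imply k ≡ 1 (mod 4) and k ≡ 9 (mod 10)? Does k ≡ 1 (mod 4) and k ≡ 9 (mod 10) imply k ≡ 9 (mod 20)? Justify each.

[⇒] Suppose k ≡ 9 (mod 20); write k = 20j + 9. Since 4 ∣ 20, reducing mod 4 gives k ≡ 9 ≡ 1 (mod 4); since 10 ∣ 20, reducing mod 10 gives k ≡ 9 (mod 10).

[⇐] Conversely, if k ≡ 1 (mod 4) and k ≡ 9 (mod 10), then by the Chinese remainder theorem k ≡ 9 (mod 20). This is exactly k ≡ 9 (mod 20).

Both directions hold.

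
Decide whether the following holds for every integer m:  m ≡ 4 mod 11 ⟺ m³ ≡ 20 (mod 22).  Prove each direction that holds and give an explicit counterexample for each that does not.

Not equivalent: only (⇐) holds.

(⟹) This fails: take m = 15. Then 15 ≡ 4 (mod 11), but 15³ = 3375 ≡ 9 (mod 22), not 20.

(⟸) Conversely, the residues r modulo 22 with r³ ≡ 20 (mod 22) are exactly {4}, and each is ≡ 4 (mod 11).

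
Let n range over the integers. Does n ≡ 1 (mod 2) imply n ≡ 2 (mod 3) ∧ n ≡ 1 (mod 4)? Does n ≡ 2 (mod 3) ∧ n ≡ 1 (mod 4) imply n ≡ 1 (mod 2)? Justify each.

The forward direction fails; the converse holds.

(⇒) This fails: n = 1 gives 1 ≡ 1 (mod 2) but 1 ≡ 1 (mod 3), so the conjunction on the right does not hold.

(⇐) Conversely, if n ≡ 2 (mod 3) and n ≡ 1 (mod 4), then by the Chinese remainder theorem n ≡ 5 (mod 12). Since 5 ≡ 1 (mod 2) and 2 ∣ 12, we get n ≡ 1 (mod 2).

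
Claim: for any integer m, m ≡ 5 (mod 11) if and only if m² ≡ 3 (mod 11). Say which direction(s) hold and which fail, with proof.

Only the forward implication holds.

(⇒) Suppose m ≡ 5 (mod 11). Write m = 11j + 5. Then (11j + 5)² = 121j² + 110j + 25 = 11(11j² + 10j + 2) + 3, so m² ≡ 3 (mod 11).

(⇐) This fails: take m = 6. Then 6² = 36 ≡ 3 (mod 11), yet 6 ≡ 6 (mod 11), not 5.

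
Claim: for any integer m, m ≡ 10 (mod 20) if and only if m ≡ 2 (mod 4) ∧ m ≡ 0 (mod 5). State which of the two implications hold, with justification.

(⟹) Suppose m ≡ 10 (mod 20); write m = 20j + 10. Since 4 ∣ 20, reducing mod 4 gives m ≡ 10 ≡ 2 (mod 4); since 5 ∣ 20, reducing mod 5 gives m ≡ 10 ≡ 0 (mod 5).

(⟸) Conversely, if m ≡ 2 (mod 4) and m ≡ 0 (mod 5), then by the Chinese remainder theorem m ≡ 10 (mod 20). This is exactly m ≡ 10 (mod 20).

Both directions hold.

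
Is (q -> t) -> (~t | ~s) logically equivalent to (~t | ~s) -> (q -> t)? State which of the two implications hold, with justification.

(→) This fails. Under s = F, q = T, t = F, the left side is true but the right side is false.

(←) This fails. Under s = T, q = F, t = T, the left side is false but the right side is true.

(⇒) fails and (⇐) fails.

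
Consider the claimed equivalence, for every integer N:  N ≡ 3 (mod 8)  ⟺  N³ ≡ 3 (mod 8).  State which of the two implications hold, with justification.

Both directions hold; the statement is true.

(⟹) Suppose N ≡ 3 (mod 8). Write N = 8j + 3. Then (8j + 3)³ = 512j³ + 576j² + 216j + 27 = 8(64j³ + 72j² + 27j + 3) + 3, so N³ ≡ 3 (mod 8).

(⟸) Conversely, suppose N³ ≡ 3 (mod 8). The only residue r in {0, …, 7} with r³ ≡ 3 (mod 8) is r = 3, so N ≡ 3 (mod 8).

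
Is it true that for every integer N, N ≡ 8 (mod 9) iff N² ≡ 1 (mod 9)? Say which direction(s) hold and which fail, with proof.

(⇒) holds; (⇐) fails.

(→) Suppose N ≡ 8 (mod 9). Write N = 9j + 8. Then (9j + 8)² = 81j² + 144j + 64 = 9(9j² + 16j + 7) + 1, so N² ≡ 1 (mod 9).

(←) This fails: take N = 1. Then 1² = 1 ≡ 1 (mod 9), yet 1 ≡ 1 (mod 9), not 8.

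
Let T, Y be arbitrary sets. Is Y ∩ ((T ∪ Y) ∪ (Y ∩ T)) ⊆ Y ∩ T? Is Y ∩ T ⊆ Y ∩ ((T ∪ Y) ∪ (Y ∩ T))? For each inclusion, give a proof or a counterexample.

Forward inclusion. This inclusion fails. Take T = ∅, Y = {1}; then 1 ∈ Y ∩ ((T ∪ Y) ∪ (Y ∩ T)) but 1 ∉ Y ∩ T.

Reverse inclusion. Let x ∈ Y ∩ T. Then x ∈ T ∩ Y, from which x ∈ Y ∩ ((T ∪ Y) ∪ (Y ∩ T)).

The sets are not equal: only the reverse inclusion holds.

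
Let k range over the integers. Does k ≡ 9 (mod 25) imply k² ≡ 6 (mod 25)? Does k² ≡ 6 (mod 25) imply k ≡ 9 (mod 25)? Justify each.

Converse. This fails: take k = 16. Then 16² = 256 ≡ 6 (mod 25), yet 16 ≡ 16 (mod 25), not 9.

Forward direction. Suppose k ≡ 9 (mod 25). Write k = 25j + 9. Then (25j + 9)² = 625j² + 450j + 81 = 25(25j² + 18j + 3) + 6, so k² ≡ 6 (mod 25).

Only the forward direction holds.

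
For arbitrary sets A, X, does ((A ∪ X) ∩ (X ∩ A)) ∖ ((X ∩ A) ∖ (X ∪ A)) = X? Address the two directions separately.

(⟹) Let x ∈ ((A ∪ X) ∩ (X ∩ A)) ∖ ((X ∩ A) ∖ (X ∪ A)). Then x ∈ A ∩ X, from which x ∈ X.

(⟸) This inclusion fails. Take A = ∅, X = {1}; then 1 ∈ X but 1 ∉ ((A ∪ X) ∩ (X ∩ A)) ∖ ((X ∩ A) ∖ (X ∪ A)).

(⊆) holds; (⊇) fails.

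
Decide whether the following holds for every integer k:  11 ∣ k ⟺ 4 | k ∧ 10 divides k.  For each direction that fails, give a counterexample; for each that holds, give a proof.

Both directions fail.

[⇒] This fails: take k = 11. Certainly 11 ∣ 11, but 4 ∤ 11.

[⇐] This fails: take k = 20. Both 4 ∣ 20 and 10 ∣ 20, yet 20 is not a multiple of 11 (since 20 = 1·11 + 9), so 11 ∤ 20.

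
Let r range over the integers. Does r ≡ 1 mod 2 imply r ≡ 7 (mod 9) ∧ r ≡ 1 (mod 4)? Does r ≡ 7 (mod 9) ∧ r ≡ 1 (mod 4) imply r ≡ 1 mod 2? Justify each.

(⟹) This fails: r = 1 gives 1 ≡ 1 (mod 2) but 1 ≡ 1 (mod 9), so the conjunction on the right does not hold.

(⟸) Conversely, if r ≡ 7 (mod 9) and r ≡ 1 (mod 4), then by the Chinese remainder theorem r ≡ 25 (mod 36). Since 25 ≡ 1 (mod 2) and 2 ∣ 36, we get r ≡ 1 (mod 2).

(⇒) fails; (⇐) holds.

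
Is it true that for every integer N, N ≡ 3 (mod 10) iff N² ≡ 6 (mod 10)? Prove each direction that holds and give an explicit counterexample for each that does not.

(⇒) fails and (⇐) fails.

(→) This fails: take N = 3. Then 3 ≡ 3 (mod 10), but 3² = 9 ≡ 9 (mod 10), not 6.

(←) This fails: take N = 4. Then 4² = 16 ≡ 6 (mod 10), yet 4 ≡ 4 (mod 10), not 3.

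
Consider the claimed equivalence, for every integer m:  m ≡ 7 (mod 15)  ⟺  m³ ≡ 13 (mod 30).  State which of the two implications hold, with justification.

(⟹) This fails: take m = 22. Then 22 ≡ 7 (mod 15), but 22³ = 10648 ≡ 28 (mod 30), not 13.

(⟸) Conversely, the residues r modulo 30 with r³ ≡ 13 (mod 30) are exactly {7}, and each is ≡ 7 (mod 15).

The forward direction fails; the converse holds.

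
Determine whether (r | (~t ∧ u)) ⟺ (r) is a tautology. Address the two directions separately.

(⇒) fails; (⇐) holds.

(⟸) Assume the antecedent. If t is true, the antecedent forces (t = T, r = T, u = F) or (t = T, r = T, u = T), and r | (~t ∧ u) holds there. If t is false, the antecedent forces (t = F, r = T, u = F) or (t = F, r = T, u = T), and r | (~t ∧ u) holds there. Either way r | (~t ∧ u) holds.

(⟹) This fails. Under t = F, r = F, u = T, the left side is true but the right side is false.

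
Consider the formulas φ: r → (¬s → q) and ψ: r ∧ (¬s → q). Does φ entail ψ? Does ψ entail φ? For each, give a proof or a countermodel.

Not equivalent: only (⇐) holds.

(⇐) Assume the antecedent. If q is true, r → (¬s → q) reduces to true regardless of the other variables. If q is false, the antecedent forces (q = F, s = T, r = T), and r → (¬s → q) holds there. Either way r → (¬s → q) holds.

(⇒) This fails. Under q = F, s = F, r = F, the left side is true but the right side is false.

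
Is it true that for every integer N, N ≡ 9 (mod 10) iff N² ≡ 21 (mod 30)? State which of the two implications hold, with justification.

Neither direction holds.

(⇒) This fails: take N = 19. Then 19 ≡ 9 (mod 10), but 19² = 361 ≡ 1 (mod 30), not 21.

(⇐) This fails: take N = 21. Then 21² = 441 ≡ 21 (mod 30), yet 21 ≡ 1 (mod 10), not 9.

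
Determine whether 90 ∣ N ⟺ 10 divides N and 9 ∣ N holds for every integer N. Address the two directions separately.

(⟸) Suppose 10 ∣ N and 9 ∣ N. Any common multiple of 10 and 9 is a multiple of their lcm; here gcd(10, 9) = 1, so lcm(10, 9) = 10·9 = 90, so 90 ∣ N.

(⟹) If 90 ∣ N, write N = 90q. Since 90 = 9·10, N = 10·(9q), so 10 ∣ N; and since 90 = 10·9, N = 9·(10q), so 9 ∣ N.

Both directions hold; the statement is true.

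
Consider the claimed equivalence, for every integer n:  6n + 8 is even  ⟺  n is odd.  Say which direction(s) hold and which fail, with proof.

(⇒) This fails: take n = 4. Then 6n + 8 = 32, which is even, yet n = 4 is even, not odd.

(⇐) Suppose n is odd. Since 6 is even, 6n is even for every n, so 6n + 8 has the same parity as 8, which is even. Hence 6n + 8 is even.

Only the converse holds.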